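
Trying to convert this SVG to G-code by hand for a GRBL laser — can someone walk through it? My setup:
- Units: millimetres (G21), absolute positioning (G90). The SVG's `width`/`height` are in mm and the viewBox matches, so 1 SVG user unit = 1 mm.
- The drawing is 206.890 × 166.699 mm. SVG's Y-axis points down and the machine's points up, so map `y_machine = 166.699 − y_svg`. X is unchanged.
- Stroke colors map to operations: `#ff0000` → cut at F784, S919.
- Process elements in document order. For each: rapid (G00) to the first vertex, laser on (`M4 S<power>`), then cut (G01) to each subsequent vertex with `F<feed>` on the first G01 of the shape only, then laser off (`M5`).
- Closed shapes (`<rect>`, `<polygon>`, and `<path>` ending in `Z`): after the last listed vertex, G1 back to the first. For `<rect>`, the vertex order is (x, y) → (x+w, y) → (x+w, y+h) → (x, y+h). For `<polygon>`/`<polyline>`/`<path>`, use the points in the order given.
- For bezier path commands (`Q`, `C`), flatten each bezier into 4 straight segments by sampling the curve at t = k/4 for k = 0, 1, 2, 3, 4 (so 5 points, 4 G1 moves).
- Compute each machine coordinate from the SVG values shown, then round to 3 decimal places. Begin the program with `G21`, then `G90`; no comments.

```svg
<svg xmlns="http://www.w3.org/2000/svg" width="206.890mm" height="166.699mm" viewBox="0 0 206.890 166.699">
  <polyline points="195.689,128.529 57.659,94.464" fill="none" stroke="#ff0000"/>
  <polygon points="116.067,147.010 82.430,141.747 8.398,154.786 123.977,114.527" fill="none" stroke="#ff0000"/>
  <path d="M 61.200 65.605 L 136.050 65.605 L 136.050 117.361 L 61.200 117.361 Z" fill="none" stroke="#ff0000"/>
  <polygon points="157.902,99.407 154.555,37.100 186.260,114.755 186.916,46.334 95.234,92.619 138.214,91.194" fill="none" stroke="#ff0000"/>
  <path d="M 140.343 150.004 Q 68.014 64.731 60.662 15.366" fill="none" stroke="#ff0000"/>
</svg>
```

G21
G90
G00 X195.689 Y38.170
M4 S919
G01 X57.659 Y72.235 F784
M5
G00 X116.067 Y19.689
M4 S919
G01 X82.430 Y24.952 F784
G01 X8.398 Y11.913
G01 X123.977 Y52.172
G01 X116.067 Y19.689
M5
G00 X61.200 Y101.094
M4 S919
G01 X136.050 Y101.094 F784
G01 X136.050 Y49.338
G01 X61.200 Y49.338
G01 X61.200 Y101.094
M5
G00 X157.902 Y67.292
M4 S919
G01 X154.555 Y129.599 F784
G01 X186.260 Y51.944
G01 X186.916 Y120.365
G01 X95.234 Y74.080
G01 X138.214 Y75.505
G01 X157.902 Y67.292
M5
G00 X140.343 Y16.695
M4 S919
G01 X108.240 Y57.087 F784
G01 X84.258 Y92.991
G01 X68.399 Y124.406
G01 X60.662 Y151.333
M5

Since the viewBox matches the mm dimensions, user units are millimetres directly. The only transform is the Y-flip y_m = 166.699 − y_svg.

Shape 1 is a line segment drawn with `<polyline>`. Its stroke #ff0000 means cut at S919, F784. After flipping Y the toolpath is (195.689,38.170) → (57.659,72.235).

Shape 2 is a closed polygon drawn with `<polygon>`. Its stroke #ff0000 means cut at S919, F784. After flipping Y the toolpath is (116.067,19.689) → (82.430,24.952) → (8.398,11.913) → (123.977,52.172) → (116.067,19.689), returning to the start.

Shape 3 is a rectangle drawn with `<path>`. Its stroke #ff0000 means cut at S919, F784. After flipping Y the toolpath is (61.200,101.094) → (136.050,101.094) → (136.050,49.338) → (61.200,49.338) → (61.200,101.094), returning to the start.

Shape 4 is a closed polygon drawn with `<polygon>`. Its stroke #ff0000 means cut at S919, F784. After flipping Y the toolpath is (157.902,67.292) → (154.555,129.599) → (186.260,51.944) → (186.916,120.365) → (95.234,74.080) → (138.214,75.505) → (157.902,67.292), returning to the start.

Shape 5 is a quadratic bezier drawn with `<path>`. Its stroke #ff0000 means cut at S919, F784. After flipping Y the toolpath is (140.343,16.695) → (108.240,57.087) → (84.258,92.991) → (68.399,124.406) → (60.662,151.333).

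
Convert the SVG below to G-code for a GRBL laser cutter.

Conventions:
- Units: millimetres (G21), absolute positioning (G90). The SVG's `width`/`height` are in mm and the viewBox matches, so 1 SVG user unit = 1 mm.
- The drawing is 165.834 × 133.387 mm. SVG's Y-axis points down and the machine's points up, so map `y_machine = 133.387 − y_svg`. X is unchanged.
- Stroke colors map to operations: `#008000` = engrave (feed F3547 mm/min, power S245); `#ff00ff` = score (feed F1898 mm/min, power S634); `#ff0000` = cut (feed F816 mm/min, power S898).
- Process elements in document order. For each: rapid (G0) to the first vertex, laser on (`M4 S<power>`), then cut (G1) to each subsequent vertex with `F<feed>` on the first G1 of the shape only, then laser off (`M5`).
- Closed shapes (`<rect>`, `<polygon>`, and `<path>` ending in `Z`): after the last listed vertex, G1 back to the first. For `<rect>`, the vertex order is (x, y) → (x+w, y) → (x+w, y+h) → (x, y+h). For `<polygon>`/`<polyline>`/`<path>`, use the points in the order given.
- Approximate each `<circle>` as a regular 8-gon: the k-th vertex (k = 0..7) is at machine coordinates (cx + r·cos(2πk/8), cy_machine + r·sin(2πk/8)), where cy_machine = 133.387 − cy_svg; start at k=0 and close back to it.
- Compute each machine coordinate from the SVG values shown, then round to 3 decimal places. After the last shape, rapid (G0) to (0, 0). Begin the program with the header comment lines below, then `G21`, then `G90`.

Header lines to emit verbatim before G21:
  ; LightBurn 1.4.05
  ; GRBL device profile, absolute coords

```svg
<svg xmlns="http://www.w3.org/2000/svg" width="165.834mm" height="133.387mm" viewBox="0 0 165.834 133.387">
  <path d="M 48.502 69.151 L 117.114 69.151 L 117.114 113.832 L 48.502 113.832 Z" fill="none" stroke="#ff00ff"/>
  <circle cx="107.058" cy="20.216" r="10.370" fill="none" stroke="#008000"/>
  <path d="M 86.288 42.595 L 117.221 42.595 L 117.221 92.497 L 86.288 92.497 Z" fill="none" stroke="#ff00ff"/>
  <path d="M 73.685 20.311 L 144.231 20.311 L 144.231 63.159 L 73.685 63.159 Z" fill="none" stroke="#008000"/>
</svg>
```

; LightBurn 1.4.05
; GRBL device profile, absolute coords
G21
G90
G0 X48.502 Y64.236
M4 S634
G1 X117.114 Y64.236 F1898
G1 X117.114 Y19.555
G1 X48.502 Y19.555
G1 X48.502 Y64.236
M5
G0 X117.428 Y113.171
M4 S245
G1 X114.391 Y120.504 F3547
G1 X107.058 Y123.541
G1 X99.725 Y120.504
G1 X96.688 Y113.171
G1 X99.725 Y105.838
G1 X107.058 Y102.801
G1 X114.391 Y105.838
G1 X117.428 Y113.171
M5
G0 X86.288 Y90.792
M4 S634
G1 X117.221 Y90.792 F1898
G1 X117.221 Y40.890
G1 X86.288 Y40.890
G1 X86.288 Y90.792
M5
G0 X73.685 Y113.076
M4 S245
G1 X144.231 Y113.076 F3547
G1 X144.231 Y70.228
G1 X73.685 Y70.228
G1 X73.685 Y113.076
M5
G0 X0.000 Y0.000

viewBox `0 0 165.834 133.387` with mm width/height → 1 unit = 1 mm. Flip: y_m = 133.387 − y_svg.

**Shape 1** — `<path>` rectangle, stroke `#ff00ff` → score (S634, F1898). Machine vertices: (48.502,64.236) → (117.114,64.236) → (117.114,19.555) → (48.502,19.555) → (48.502,64.236). Closed: final G1 returns to the first vertex.

**Shape 2** — `<circle>` circle, stroke `#008000` → engrave (S245, F3547). Machine vertices: (117.428,113.171) → (114.391,120.504) → (107.058,123.541) → (99.725,120.504) → (96.688,113.171) → (99.725,105.838) → (107.058,102.801) → (114.391,105.838) → (117.428,113.171). Closed: final G1 returns to the first vertex.

**Shape 3** — `<path>` rectangle, stroke `#ff00ff` → score (S634, F1898). Machine vertices: (86.288,90.792) → (117.221,90.792) → (117.221,40.890) → (86.288,40.890) → (86.288,90.792). Closed: final G1 returns to the first vertex.

**Shape 4** — `<path>` rectangle, stroke `#008000` → engrave (S245, F3547). Machine vertices: (73.685,113.076) → (144.231,113.076) → (144.231,70.228) → (73.685,70.228) → (73.685,113.076). Closed: final G1 returns to the first vertex.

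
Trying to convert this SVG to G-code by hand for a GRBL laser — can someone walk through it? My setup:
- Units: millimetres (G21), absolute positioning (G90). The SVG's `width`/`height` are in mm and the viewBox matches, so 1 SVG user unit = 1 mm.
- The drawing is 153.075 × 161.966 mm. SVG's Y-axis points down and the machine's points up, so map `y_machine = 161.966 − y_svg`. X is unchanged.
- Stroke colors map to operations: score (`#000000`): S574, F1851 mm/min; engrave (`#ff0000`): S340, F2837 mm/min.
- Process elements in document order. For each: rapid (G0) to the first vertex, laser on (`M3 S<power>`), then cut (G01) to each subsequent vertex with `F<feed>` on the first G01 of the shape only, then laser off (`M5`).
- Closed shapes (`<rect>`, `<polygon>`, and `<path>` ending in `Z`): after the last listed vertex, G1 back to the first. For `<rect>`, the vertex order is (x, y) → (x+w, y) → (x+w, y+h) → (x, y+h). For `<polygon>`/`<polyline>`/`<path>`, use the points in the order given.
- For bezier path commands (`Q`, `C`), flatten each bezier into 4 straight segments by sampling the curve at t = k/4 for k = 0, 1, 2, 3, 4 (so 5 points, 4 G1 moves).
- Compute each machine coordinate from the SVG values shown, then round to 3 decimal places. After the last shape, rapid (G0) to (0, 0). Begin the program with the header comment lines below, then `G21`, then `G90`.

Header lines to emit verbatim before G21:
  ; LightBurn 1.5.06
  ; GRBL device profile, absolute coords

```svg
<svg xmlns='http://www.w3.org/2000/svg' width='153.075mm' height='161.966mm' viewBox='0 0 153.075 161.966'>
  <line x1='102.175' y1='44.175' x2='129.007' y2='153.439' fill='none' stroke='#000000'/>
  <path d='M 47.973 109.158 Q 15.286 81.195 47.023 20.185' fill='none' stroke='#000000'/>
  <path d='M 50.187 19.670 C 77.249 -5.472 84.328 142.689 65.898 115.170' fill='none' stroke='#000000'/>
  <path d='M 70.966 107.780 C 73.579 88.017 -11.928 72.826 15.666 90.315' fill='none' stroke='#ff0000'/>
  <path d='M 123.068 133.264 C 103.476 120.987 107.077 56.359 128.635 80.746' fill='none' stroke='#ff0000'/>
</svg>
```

; LightBurn 1.5.06
; GRBL device profile, absolute coords
G21
G90
G0 X102.175 Y117.791
M3 S574
G01 X129.007 Y8.527 F1851
M5
G0 X47.973 Y52.808
M3 S574
G01 X35.656 Y68.855 F1851
G01 X31.392 Y89.033
G01 X35.181 Y113.341
G01 X47.023 Y141.781
M5
G0 X50.187 Y142.296
M3 S574
G01 X66.650 Y134.111 F1851
G01 X75.102 Y93.655
G01 X75.024 Y53.644
G01 X65.898 Y46.796
M5
G0 X70.966 Y54.186
M3 S340
G01 X59.547 Y67.712 F2837
G01 X33.948 Y76.888
G01 X13.033 Y79.079
G01 X15.666 Y71.651
M5
G0 X123.068 Y28.702
M3 S340
G01 X112.641 Y45.517 F2837
G01 X110.420 Y68.710
G01 X115.915 Y85.029
G01 X128.635 Y81.220
M5
G0 X0.000 Y0.000

1 u = 1 mm; y_m = 161.966 − y.

[1] `<line>` line segment, #000000→score S574 F1851: (102.175,117.791) → (129.007,8.527)

[2] `<path>` quadratic bezier, #000000→score S574 F1851: (47.973,52.808) → (35.656,68.855) → (31.392,89.033) → (35.181,113.341) → (47.023,141.781)

[3] `<path>` cubic bezier, #000000→score S574 F1851: (50.187,142.296) → (66.650,134.111) → (75.102,93.655) → (75.024,53.644) → (65.898,46.796)

[4] `<path>` cubic bezier, #ff0000→engrave S340 F2837: (70.966,54.186) → (59.547,67.712) → (33.948,76.888) → (13.033,79.079) → (15.666,71.651)

[5] `<path>` cubic bezier, #ff0000→engrave S340 F2837: (123.068,28.702) → (112.641,45.517) → (110.420,68.710) → (115.915,85.029) → (128.635,81.220)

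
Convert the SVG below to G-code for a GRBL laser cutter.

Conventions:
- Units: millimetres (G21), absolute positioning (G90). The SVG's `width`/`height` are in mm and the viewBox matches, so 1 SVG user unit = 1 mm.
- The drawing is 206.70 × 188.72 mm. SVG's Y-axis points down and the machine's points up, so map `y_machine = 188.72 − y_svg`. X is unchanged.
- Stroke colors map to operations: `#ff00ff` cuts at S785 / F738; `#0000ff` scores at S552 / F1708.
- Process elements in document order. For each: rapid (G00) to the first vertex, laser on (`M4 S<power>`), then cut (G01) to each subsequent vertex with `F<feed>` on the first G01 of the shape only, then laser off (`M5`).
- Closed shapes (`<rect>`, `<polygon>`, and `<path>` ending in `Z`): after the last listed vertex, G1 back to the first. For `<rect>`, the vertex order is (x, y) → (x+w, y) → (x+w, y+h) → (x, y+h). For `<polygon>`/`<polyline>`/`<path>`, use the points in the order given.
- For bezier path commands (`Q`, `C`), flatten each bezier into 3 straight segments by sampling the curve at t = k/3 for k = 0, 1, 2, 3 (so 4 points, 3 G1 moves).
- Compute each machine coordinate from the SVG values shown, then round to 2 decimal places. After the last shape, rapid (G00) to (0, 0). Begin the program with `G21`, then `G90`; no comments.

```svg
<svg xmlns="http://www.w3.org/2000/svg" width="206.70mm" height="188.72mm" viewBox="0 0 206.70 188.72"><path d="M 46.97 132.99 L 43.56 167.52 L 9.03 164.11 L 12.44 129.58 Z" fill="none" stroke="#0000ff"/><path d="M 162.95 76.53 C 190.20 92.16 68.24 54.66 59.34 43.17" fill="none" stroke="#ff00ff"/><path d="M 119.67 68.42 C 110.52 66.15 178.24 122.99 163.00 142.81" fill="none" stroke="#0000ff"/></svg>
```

G21
G90
G00 X46.97 Y55.73
M4 S552
G01 X43.56 Y21.20 F1708
G01 X9.03 Y24.61
G01 X12.44 Y59.14
G01 X46.97 Y55.73
M5
G00 X162.95 Y112.19
M4 S785
G01 X150.18 Y111.34 F738
G01 X96.21 Y128.32
G01 X59.34 Y145.55
M5
G00 X119.67 Y120.30
M4 S552
G01 X130.22 Y106.43 F1708
G01 X156.51 Y74.51
G01 X163.00 Y45.91
M5
G00 X0.00 Y0.00

viewBox `0 0 206.70 188.72` with mm width/height → 1 unit = 1 mm. Flip: y_m = 188.72 − y_svg.

**Shape 1** — `<path>` regular polygon, stroke `#0000ff` → score (S552, F1708). Machine vertices: (46.97,55.73) → (43.56,21.20) → (9.03,24.61) → (12.44,59.14) → (46.97,55.73). Closed: final G1 returns to the first vertex.

**Shape 2** — `<path>` cubic bezier, stroke `#ff00ff` → cut (S785, F738). Control points (SVG): P0=(162.95,76.53), P1=(190.20,92.16), P2=(68.24,54.66), P3=(59.34,43.17); sampled at t=k/3. Machine vertices: (162.95,112.19) → (150.18,111.34) → (96.21,128.32) → (59.34,145.55). Open path.

**Shape 3** — `<path>` cubic bezier, stroke `#0000ff` → score (S552, F1708). Control points (SVG): P0=(119.67,68.42), P1=(110.52,66.15), P2=(178.24,122.99), P3=(163.00,142.81); sampled at t=k/3. Machine vertices: (119.67,120.30) → (130.22,106.43) → (156.51,74.51) → (163.00,45.91). Open path.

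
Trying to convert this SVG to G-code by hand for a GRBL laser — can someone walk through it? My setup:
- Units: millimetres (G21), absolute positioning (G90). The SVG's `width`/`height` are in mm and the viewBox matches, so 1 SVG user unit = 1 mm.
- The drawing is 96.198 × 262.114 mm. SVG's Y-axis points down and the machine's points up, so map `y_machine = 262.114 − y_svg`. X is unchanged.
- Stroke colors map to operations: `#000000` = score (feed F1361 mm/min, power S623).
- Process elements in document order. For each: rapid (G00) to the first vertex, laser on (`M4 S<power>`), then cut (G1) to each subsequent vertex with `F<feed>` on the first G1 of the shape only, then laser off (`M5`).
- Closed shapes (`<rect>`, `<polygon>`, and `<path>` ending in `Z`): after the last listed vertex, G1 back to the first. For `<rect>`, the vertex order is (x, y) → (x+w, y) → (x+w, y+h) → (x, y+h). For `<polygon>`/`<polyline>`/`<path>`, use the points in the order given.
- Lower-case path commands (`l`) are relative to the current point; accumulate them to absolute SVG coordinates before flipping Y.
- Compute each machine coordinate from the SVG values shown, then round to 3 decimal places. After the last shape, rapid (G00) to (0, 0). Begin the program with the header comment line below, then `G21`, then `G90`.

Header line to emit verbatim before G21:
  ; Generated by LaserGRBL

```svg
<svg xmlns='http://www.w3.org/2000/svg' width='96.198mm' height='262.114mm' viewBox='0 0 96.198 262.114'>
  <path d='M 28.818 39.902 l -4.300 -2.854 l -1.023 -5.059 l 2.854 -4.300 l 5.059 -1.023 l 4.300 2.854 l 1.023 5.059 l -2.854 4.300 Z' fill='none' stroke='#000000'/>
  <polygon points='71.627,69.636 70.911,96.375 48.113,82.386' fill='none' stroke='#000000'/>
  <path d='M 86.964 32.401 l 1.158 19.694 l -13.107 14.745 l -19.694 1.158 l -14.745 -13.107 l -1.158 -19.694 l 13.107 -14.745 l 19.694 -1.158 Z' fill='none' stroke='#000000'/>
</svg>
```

Since the viewBox matches the mm dimensions, user units are millimetres directly. The only transform is the Y-flip y_m = 262.114 − y_svg.

Shape 1 is a regular polygon drawn with `<path>`. Its stroke #000000 means score at S623, F1361. After flipping Y the toolpath is (28.818,222.212) → (24.518,225.066) → (23.495,230.125) → (26.349,234.425) → (31.408,235.448) → (35.708,232.594) → (36.731,227.535) → (33.877,223.235) → (28.818,222.212), returning to the start.

Shape 2 is a regular polygon drawn with `<polygon>`. Its stroke #000000 means score at S623, F1361. After flipping Y the toolpath is (71.627,192.478) → (70.911,165.739) → (48.113,179.728) → (71.627,192.478), returning to the start.

Shape 3 is a regular polygon drawn with `<path>`. Its stroke #000000 means score at S623, F1361. After flipping Y the toolpath is (86.964,229.713) → (88.122,210.019) → (75.015,195.274) → (55.321,194.116) → (40.576,207.223) → (39.418,226.917) → (52.525,241.662) → (72.219,242.820) → (86.964,229.713), returning to the start.

; Generated by LaserGRBL
G21
G90
G00 X28.818 Y222.212
M4 S623
G1 X24.518 Y225.066 F1361
G1 X23.495 Y230.125
G1 X26.349 Y234.425
G1 X31.408 Y235.448
G1 X35.708 Y232.594
G1 X36.731 Y227.535
G1 X33.877 Y223.235
G1 X28.818 Y222.212
M5
G00 X71.627 Y192.478
M4 S623
G1 X70.911 Y165.739 F1361
G1 X48.113 Y179.728
G1 X71.627 Y192.478
M5
G00 X86.964 Y229.713
M4 S623
G1 X88.122 Y210.019 F1361
G1 X75.015 Y195.274
G1 X55.321 Y194.116
G1 X40.576 Y207.223
G1 X39.418 Y226.917
G1 X52.525 Y241.662
G1 X72.219 Y242.820
G1 X86.964 Y229.713
M5
G00 X0.000 Y0.000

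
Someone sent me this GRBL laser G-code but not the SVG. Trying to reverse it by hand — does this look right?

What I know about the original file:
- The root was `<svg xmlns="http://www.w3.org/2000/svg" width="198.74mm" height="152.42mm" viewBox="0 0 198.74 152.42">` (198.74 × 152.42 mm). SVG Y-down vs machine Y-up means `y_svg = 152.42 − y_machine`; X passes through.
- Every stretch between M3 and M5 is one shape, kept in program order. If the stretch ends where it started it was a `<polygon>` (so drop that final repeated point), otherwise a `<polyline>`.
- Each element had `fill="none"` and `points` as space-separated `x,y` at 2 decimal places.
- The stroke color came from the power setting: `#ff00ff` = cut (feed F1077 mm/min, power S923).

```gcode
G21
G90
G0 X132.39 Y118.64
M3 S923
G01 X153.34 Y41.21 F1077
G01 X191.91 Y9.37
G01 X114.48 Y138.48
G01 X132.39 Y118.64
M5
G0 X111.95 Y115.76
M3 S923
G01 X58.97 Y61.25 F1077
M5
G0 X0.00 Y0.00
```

y_svg = 152.42 − y_m. Every run uses S923, so all elements get stroke `#ff00ff` (cut).

[1] closed run; points: 132.39,33.78 153.34,111.21 191.91,143.05 114.48,13.94

[2] open run; points: 111.95,36.66 58.97,91.17

<svg xmlns="http://www.w3.org/2000/svg" width="198.74mm" height="152.42mm" viewBox="0 0 198.74 152.42">
  <polygon points="132.39,33.78 153.34,111.21 191.91,143.05 114.48,13.94" fill="none" stroke="#ff00ff"/>
  <polyline points="111.95,36.66 58.97,91.17" fill="none" stroke="#ff00ff"/>
</svg>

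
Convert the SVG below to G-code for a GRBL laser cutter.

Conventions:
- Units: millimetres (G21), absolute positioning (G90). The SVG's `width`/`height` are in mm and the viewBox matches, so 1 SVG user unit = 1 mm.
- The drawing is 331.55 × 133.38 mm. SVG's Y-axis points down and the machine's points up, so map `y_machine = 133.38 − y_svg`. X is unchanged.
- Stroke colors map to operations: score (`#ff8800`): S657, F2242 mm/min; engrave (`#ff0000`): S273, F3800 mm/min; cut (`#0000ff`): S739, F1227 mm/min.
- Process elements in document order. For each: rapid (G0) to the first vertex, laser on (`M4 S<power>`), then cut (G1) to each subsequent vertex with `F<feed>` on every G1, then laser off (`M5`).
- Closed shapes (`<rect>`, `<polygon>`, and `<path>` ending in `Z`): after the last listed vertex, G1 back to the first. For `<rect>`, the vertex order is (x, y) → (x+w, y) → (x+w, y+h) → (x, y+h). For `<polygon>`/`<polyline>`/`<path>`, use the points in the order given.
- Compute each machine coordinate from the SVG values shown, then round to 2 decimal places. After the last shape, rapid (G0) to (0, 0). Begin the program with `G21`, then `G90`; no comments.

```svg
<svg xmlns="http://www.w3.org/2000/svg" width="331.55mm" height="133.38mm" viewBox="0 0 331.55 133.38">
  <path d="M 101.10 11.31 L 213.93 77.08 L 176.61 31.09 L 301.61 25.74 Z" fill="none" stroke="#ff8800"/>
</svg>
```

Since the viewBox matches the mm dimensions, user units are millimetres directly. The only transform is the Y-flip y_m = 133.38 − y_svg.

Shape 1 is a closed polygon drawn with `<path>`. Its stroke #ff8800 means score at S657, F2242. After flipping Y the toolpath is (101.10,122.07) → (213.93,56.30) → (176.61,102.29) → (301.61,107.64) → (101.10,122.07), returning to the start.

G21
G90
G0 X101.10 Y122.07
M4 S657
G1 X213.93 Y56.30 F2242
G1 X176.61 Y102.29 F2242
G1 X301.61 Y107.64 F2242
G1 X101.10 Y122.07 F2242
M5
G0 X0.00 Y0.00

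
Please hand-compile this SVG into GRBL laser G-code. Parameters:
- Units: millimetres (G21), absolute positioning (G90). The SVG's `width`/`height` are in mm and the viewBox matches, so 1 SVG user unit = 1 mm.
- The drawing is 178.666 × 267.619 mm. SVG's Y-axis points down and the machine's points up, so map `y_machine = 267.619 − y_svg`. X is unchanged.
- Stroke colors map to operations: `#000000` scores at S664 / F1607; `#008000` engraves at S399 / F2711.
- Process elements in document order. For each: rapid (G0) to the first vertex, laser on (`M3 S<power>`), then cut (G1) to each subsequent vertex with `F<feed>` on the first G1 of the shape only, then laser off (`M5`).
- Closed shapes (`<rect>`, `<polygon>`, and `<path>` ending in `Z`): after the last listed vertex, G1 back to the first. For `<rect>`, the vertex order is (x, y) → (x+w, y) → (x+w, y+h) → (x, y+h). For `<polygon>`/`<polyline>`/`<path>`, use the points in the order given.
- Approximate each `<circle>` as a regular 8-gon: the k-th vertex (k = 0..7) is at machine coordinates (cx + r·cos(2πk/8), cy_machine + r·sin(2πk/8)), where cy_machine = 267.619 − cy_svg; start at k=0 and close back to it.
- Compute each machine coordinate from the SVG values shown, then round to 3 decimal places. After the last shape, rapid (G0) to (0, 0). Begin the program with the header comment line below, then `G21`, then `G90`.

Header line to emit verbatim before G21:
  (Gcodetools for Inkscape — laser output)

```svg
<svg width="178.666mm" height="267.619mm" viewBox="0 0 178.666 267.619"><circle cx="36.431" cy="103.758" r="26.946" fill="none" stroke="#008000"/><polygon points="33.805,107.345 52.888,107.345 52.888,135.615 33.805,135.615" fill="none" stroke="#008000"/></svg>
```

viewBox `0 0 178.666 267.619` with mm width/height → 1 unit = 1 mm. Flip: y_m = 267.619 − y_svg.

**Shape 1** — `<circle>` circle, stroke `#008000` → engrave (S399, F2711). Machine vertices: (63.377,163.861) → (55.485,182.915) → (36.431,190.807) → (17.377,182.915) → (9.485,163.861) → (17.377,144.807) → (36.431,136.915) → (55.485,144.807) → (63.377,163.861). Closed: final G1 returns to the first vertex.

**Shape 2** — `<polygon>` rectangle, stroke `#008000` → engrave (S399, F2711). Machine vertices: (33.805,160.274) → (52.888,160.274) → (52.888,132.004) → (33.805,132.004) → (33.805,160.274). Closed: final G1 returns to the first vertex.

(Gcodetools for Inkscape — laser output)
G21
G90
G0 X63.377 Y163.861
M3 S399
G1 X55.485 Y182.915 F2711
G1 X36.431 Y190.807
G1 X17.377 Y182.915
G1 X9.485 Y163.861
G1 X17.377 Y144.807
G1 X36.431 Y136.915
G1 X55.485 Y144.807
G1 X63.377 Y163.861
M5
G0 X33.805 Y160.274
M3 S399
G1 X52.888 Y160.274 F2711
G1 X52.888 Y132.004
G1 X33.805 Y132.004
G1 X33.805 Y160.274
M5
G0 X0.000 Y0.000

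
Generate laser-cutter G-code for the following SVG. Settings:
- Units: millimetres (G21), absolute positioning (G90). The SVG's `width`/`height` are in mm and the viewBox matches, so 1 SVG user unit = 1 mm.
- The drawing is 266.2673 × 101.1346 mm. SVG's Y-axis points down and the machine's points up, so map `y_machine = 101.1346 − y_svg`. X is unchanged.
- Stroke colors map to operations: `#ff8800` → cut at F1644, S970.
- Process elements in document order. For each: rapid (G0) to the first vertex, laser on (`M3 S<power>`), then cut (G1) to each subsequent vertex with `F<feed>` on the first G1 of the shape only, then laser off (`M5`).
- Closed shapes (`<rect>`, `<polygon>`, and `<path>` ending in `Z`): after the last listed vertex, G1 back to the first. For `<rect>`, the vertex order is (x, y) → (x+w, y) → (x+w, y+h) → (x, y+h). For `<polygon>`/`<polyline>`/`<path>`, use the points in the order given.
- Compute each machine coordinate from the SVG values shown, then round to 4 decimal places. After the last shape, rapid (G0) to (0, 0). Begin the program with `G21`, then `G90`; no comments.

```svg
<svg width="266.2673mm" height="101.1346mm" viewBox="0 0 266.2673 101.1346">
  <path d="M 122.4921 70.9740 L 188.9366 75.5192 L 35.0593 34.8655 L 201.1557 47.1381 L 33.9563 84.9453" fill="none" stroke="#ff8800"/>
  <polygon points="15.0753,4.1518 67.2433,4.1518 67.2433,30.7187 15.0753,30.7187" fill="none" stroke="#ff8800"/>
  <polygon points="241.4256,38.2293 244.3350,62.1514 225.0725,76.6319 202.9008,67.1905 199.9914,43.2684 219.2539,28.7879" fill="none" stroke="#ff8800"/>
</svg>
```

G21
G90
G0 X122.4921 Y30.1606
M3 S970
G1 X188.9366 Y25.6154 F1644
G1 X35.0593 Y66.2691
G1 X201.1557 Y53.9965
G1 X33.9563 Y16.1893
M5
G0 X15.0753 Y96.9828
M3 S970
G1 X67.2433 Y96.9828 F1644
G1 X67.2433 Y70.4159
G1 X15.0753 Y70.4159
G1 X15.0753 Y96.9828
M5
G0 X241.4256 Y62.9053
M3 S970
G1 X244.3350 Y38.9832 F1644
G1 X225.0725 Y24.5027
G1 X202.9008 Y33.9441
G1 X199.9914 Y57.8662
G1 X219.2539 Y72.3467
G1 X241.4256 Y62.9053
M5
G0 X0.0000 Y0.0000

1 u = 1 mm; y_m = 101.1346 − y.

[1] `<path>` open polyline, #ff8800→cut S970 F1644: (122.4921,30.1606) → (188.9366,25.6154) → (35.0593,66.2691) → (201.1557,53.9965) → (33.9563,16.1893)

[2] `<polygon>` rectangle, #ff8800→cut S970 F1644: (15.0753,96.9828) → (67.2433,96.9828) → (67.2433,70.4159) → (15.0753,70.4159) → (15.0753,96.9828) (closed)

[3] `<polygon>` regular polygon, #ff8800→cut S970 F1644: (241.4256,62.9053) → (244.3350,38.9832) → (225.0725,24.5027) → (202.9008,33.9441) → (199.9914,57.8662) → (219.2539,72.3467) → (241.4256,62.9053) (closed)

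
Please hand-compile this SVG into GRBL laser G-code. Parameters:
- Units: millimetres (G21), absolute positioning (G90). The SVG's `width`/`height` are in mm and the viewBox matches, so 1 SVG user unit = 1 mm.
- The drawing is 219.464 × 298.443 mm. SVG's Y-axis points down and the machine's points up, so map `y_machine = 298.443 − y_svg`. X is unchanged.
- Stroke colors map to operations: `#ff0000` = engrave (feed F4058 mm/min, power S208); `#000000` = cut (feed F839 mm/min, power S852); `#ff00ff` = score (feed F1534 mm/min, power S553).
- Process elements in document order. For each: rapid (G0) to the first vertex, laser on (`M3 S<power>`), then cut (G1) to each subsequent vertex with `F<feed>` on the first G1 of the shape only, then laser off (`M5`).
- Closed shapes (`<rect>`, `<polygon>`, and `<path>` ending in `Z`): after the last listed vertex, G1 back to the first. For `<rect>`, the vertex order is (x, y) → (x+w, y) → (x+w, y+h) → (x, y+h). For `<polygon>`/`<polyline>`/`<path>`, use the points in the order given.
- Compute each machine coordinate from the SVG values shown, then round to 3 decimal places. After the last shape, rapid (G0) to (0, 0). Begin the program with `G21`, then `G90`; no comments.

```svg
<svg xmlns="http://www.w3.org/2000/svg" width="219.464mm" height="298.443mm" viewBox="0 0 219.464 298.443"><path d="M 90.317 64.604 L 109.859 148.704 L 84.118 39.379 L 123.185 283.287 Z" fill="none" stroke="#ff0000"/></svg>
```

Since the viewBox matches the mm dimensions, user units are millimetres directly. The only transform is the Y-flip y_m = 298.443 − y_svg.

Shape 1 is a closed polygon drawn with `<path>`. Its stroke #ff0000 means engrave at S208, F4058. After flipping Y the toolpath is (90.317,233.839) → (109.859,149.739) → (84.118,259.064) → (123.185,15.156) → (90.317,233.839), returning to the start.

G21
G90
G0 X90.317 Y233.839
M3 S208
G1 X109.859 Y149.739 F4058
G1 X84.118 Y259.064
G1 X123.185 Y15.156
G1 X90.317 Y233.839
M5
G0 X0.000 Y0.000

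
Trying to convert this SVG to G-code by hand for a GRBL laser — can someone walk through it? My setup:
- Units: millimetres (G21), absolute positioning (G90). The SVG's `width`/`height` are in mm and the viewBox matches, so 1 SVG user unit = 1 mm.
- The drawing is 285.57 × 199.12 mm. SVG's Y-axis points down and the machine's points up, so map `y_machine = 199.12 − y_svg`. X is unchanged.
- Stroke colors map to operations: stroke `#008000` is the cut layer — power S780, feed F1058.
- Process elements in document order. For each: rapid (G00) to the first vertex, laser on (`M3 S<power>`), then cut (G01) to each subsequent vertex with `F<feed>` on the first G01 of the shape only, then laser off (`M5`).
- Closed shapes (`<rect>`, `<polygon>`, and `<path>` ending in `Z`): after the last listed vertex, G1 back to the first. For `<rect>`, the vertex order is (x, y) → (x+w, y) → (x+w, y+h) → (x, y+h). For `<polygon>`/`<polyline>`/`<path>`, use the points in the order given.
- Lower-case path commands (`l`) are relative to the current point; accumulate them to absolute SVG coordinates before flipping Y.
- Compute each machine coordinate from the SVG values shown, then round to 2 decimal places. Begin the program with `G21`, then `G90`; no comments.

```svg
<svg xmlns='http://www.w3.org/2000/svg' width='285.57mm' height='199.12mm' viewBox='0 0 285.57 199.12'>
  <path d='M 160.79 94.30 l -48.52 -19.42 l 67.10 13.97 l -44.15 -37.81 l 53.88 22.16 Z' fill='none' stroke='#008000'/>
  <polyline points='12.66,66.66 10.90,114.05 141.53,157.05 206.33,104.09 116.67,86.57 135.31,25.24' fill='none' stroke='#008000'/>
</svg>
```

G21
G90
G00 X160.79 Y104.82
M3 S780
G01 X112.27 Y124.24 F1058
G01 X179.37 Y110.27
G01 X135.22 Y148.08
G01 X189.10 Y125.92
G01 X160.79 Y104.82
M5
G00 X12.66 Y132.46
M3 S780
G01 X10.90 Y85.07 F1058
G01 X141.53 Y42.07
G01 X206.33 Y95.03
G01 X116.67 Y112.55
G01 X135.31 Y173.88
M5

viewBox `0 0 285.57 199.12` with mm width/height → 1 unit = 1 mm. Flip: y_m = 199.12 − y_svg.

**Shape 1** — `<path>` closed polygon, stroke `#008000` → cut (S780, F1058). Machine vertices: (160.79,104.82) → (112.27,124.24) → (179.37,110.27) → (135.22,148.08) → (189.10,125.92) → (160.79,104.82). Closed: final G1 returns to the first vertex.

**Shape 2** — `<polyline>` open polyline, stroke `#008000` → cut (S780, F1058). Machine vertices: (12.66,132.46) → (10.90,85.07) → (141.53,42.07) → (206.33,95.03) → (116.67,112.55) → (135.31,173.88). Open path.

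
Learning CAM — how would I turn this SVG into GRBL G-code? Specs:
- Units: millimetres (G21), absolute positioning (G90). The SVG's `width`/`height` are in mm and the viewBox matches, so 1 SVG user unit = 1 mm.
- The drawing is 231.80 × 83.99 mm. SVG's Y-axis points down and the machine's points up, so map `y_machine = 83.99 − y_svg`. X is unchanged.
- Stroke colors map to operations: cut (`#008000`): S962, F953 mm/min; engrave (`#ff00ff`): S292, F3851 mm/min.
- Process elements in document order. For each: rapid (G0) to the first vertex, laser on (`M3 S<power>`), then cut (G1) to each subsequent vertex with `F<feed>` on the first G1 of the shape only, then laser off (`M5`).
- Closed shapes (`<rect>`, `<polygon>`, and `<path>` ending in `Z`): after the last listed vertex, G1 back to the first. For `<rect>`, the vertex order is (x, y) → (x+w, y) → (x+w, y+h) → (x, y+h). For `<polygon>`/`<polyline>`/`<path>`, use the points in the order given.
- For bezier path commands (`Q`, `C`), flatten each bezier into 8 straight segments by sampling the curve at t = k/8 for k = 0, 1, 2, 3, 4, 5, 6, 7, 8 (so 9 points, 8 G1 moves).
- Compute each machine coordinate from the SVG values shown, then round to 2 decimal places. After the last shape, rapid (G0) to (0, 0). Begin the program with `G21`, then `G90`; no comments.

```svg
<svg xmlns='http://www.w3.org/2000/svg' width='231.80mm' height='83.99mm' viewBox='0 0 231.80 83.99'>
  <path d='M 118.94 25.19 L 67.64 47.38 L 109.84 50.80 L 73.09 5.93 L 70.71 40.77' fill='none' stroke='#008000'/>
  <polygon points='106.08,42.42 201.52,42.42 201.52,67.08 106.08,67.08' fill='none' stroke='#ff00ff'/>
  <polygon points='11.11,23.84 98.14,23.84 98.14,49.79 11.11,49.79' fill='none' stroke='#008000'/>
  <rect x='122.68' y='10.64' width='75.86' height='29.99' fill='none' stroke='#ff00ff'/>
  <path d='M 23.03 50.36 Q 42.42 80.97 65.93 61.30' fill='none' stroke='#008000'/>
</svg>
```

G21
G90
G0 X118.94 Y58.80
M3 S962
G1 X67.64 Y36.61 F953
G1 X109.84 Y33.19
G1 X73.09 Y78.06
G1 X70.71 Y43.22
M5
G0 X106.08 Y41.57
M3 S292
G1 X201.52 Y41.57 F3851
G1 X201.52 Y16.91
G1 X106.08 Y16.91
G1 X106.08 Y41.57
M5
G0 X11.11 Y60.15
M3 S962
G1 X98.14 Y60.15 F953
G1 X98.14 Y34.20
G1 X11.11 Y34.20
G1 X11.11 Y60.15
M5
G0 X122.68 Y73.35
M3 S292
G1 X198.54 Y73.35 F3851
G1 X198.54 Y43.36
G1 X122.68 Y43.36
G1 X122.68 Y73.35
M5
G0 X23.03 Y33.63
M3 S962
G1 X27.94 Y26.76 F953
G1 X32.98 Y21.47
G1 X38.15 Y17.74
G1 X43.45 Y15.59
G1 X48.88 Y15.01
G1 X54.43 Y16.00
G1 X60.12 Y18.56
G1 X65.93 Y22.69
M5
G0 X0.00 Y0.00

viewBox `0 0 231.80 83.99` with mm width/height → 1 unit = 1 mm. Flip: y_m = 83.99 − y_svg.

**Shape 1** — `<path>` open polyline, stroke `#008000` → cut (S962, F953). Machine vertices: (118.94,58.80) → (67.64,36.61) → (109.84,33.19) → (73.09,78.06) → (70.71,43.22). Open path.

**Shape 2** — `<polygon>` rectangle, stroke `#ff00ff` → engrave (S292, F3851). Machine vertices: (106.08,41.57) → (201.52,41.57) → (201.52,16.91) → (106.08,16.91) → (106.08,41.57). Closed: final G1 returns to the first vertex.

**Shape 3** — `<polygon>` rectangle, stroke `#008000` → cut (S962, F953). Machine vertices: (11.11,60.15) → (98.14,60.15) → (98.14,34.20) → (11.11,34.20) → (11.11,60.15). Closed: final G1 returns to the first vertex.

**Shape 4** — `<rect>` rectangle, stroke `#ff00ff` → engrave (S292, F3851). Machine vertices: (122.68,73.35) → (198.54,73.35) → (198.54,43.36) → (122.68,43.36) → (122.68,73.35). Closed: final G1 returns to the first vertex.

**Shape 5** — `<path>` quadratic bezier, stroke `#008000` → cut (S962, F953). Control points (SVG): P0=(23.03,50.36), P1=(42.42,80.97), P2=(65.93,61.30); sampled at t=k/8. Machine vertices: (23.03,33.63) → (27.94,26.76) → (32.98,21.47) → (38.15,17.74) → (43.45,15.59) → (48.88,15.01) → (54.43,16.00) → (60.12,18.56) → (65.93,22.69). Open path.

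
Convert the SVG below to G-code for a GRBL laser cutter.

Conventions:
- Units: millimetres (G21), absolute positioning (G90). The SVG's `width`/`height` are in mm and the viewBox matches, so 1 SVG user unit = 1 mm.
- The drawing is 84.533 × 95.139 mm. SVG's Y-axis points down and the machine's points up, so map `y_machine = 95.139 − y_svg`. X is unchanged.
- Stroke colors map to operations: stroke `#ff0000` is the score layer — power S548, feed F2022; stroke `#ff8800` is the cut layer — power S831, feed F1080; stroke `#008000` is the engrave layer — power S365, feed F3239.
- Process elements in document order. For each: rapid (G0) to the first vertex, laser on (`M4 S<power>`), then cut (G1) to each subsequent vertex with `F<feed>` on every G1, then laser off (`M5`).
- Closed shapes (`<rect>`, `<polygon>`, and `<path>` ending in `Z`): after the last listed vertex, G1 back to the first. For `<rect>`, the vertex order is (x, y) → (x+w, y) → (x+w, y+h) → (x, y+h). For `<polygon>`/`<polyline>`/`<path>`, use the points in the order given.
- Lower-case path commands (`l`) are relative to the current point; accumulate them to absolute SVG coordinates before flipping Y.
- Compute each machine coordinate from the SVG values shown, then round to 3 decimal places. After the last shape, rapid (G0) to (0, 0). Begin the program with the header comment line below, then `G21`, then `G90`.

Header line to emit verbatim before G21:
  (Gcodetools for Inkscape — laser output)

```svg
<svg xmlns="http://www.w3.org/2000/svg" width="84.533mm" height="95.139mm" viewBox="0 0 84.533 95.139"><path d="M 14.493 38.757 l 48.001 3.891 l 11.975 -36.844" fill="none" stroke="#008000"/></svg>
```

1 u = 1 mm; y_m = 95.139 − y.

[1] `<path>` open polyline, #008000→engrave S365 F3239: (14.493,56.382) → (62.494,52.491) → (74.469,89.335)

(Gcodetools for Inkscape — laser output)
G21
G90
G0 X14.493 Y56.382
M4 S365
G1 X62.494 Y52.491 F3239
G1 X74.469 Y89.335 F3239
M5
G0 X0.000 Y0.000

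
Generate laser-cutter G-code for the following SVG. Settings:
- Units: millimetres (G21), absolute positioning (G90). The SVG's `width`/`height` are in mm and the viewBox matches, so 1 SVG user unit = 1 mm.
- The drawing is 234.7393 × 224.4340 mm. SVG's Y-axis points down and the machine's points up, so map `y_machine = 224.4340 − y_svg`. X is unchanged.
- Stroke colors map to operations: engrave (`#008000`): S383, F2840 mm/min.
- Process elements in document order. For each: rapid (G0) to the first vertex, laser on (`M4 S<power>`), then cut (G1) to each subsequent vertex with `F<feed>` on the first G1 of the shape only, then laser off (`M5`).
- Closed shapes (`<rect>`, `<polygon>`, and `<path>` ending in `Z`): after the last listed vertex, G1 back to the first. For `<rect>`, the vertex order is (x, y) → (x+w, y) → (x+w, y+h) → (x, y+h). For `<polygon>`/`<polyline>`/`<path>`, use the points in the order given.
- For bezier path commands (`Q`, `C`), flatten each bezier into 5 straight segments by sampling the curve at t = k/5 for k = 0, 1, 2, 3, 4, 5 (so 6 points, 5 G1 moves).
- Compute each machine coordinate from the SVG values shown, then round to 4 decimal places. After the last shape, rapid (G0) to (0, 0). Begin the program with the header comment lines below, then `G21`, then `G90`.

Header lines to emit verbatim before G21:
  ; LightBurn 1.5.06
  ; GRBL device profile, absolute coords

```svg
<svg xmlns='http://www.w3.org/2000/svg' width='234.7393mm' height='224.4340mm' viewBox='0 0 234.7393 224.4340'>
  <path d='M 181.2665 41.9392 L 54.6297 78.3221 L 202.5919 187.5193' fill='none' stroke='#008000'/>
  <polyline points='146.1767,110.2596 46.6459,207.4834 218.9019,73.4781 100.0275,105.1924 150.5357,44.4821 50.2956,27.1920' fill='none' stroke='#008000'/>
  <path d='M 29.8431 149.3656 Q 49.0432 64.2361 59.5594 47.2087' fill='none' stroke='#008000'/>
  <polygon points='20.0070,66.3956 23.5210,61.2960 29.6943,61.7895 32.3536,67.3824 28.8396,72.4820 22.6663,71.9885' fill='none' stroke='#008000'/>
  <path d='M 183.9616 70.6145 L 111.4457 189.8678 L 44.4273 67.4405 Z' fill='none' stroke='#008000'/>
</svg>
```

Since the viewBox matches the mm dimensions, user units are millimetres directly. The only transform is the Y-flip y_m = 224.4340 − y_svg.

Shape 1 is a open polyline drawn with `<path>`. Its stroke #008000 means engrave at S383, F2840. After flipping Y the toolpath is (181.2665,182.4948) → (54.6297,146.1119) → (202.5919,36.9147).

Shape 2 is a open polyline drawn with `<polyline>`. Its stroke #008000 means engrave at S383, F2840. After flipping Y the toolpath is (146.1767,114.1744) → (46.6459,16.9506) → (218.9019,150.9559) → (100.0275,119.2416) → (150.5357,179.9519) → (50.2956,197.2420).

Shape 3 is a quadratic bezier drawn with `<path>`. Its stroke #008000 means engrave at S383, F2840. After flipping Y the toolpath is (29.8431,75.0684) → (37.1758,106.3961) → (43.8138,132.2757) → (49.7570,152.7070) → (55.0056,167.6903) → (59.5594,177.2253).

Shape 4 is a regular polygon drawn with `<polygon>`. Its stroke #008000 means engrave at S383, F2840. After flipping Y the toolpath is (20.0070,158.0384) → (23.5210,163.1380) → (29.6943,162.6445) → (32.3536,157.0516) → (28.8396,151.9520) → (22.6663,152.4455) → (20.0070,158.0384), returning to the start.

Shape 5 is a regular polygon drawn with `<path>`. Its stroke #008000 means engrave at S383, F2840. After flipping Y the toolpath is (183.9616,153.8195) → (111.4457,34.5662) → (44.4273,156.9935) → (183.9616,153.8195), returning to the start.

; LightBurn 1.5.06
; GRBL device profile, absolute coords
G21
G90
G0 X181.2665 Y182.4948
M4 S383
G1 X54.6297 Y146.1119 F2840
G1 X202.5919 Y36.9147
M5
G0 X146.1767 Y114.1744
M4 S383
G1 X46.6459 Y16.9506 F2840
G1 X218.9019 Y150.9559
G1 X100.0275 Y119.2416
G1 X150.5357 Y179.9519
G1 X50.2956 Y197.2420
M5
G0 X29.8431 Y75.0684
M4 S383
G1 X37.1758 Y106.3961 F2840
G1 X43.8138 Y132.2757
G1 X49.7570 Y152.7070
G1 X55.0056 Y167.6903
G1 X59.5594 Y177.2253
M5
G0 X20.0070 Y158.0384
M4 S383
G1 X23.5210 Y163.1380 F2840
G1 X29.6943 Y162.6445
G1 X32.3536 Y157.0516
G1 X28.8396 Y151.9520
G1 X22.6663 Y152.4455
G1 X20.0070 Y158.0384
M5
G0 X183.9616 Y153.8195
M4 S383
G1 X111.4457 Y34.5662 F2840
G1 X44.4273 Y156.9935
G1 X183.9616 Y153.8195
M5
G0 X0.0000 Y0.0000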